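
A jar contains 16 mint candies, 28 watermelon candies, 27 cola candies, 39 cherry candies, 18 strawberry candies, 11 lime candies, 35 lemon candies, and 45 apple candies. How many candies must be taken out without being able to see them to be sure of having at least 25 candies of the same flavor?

166

In the worst case we take at most 24 of each flavor, but all 16 mint, all 18 strawberry, and all 11 lime (fewer than 24), giving 16 + 24 + 24 + 24 + 18 + 11 + 24 + 24 = 165.
One more candy then forces some flavor to 25, so 165 + 1 = 166.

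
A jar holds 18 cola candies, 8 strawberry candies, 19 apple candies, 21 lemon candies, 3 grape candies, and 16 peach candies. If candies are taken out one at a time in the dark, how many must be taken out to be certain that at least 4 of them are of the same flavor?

The worst case takes 3 candies of each flavor without reaching 4 of any: 6 × 3 = 18.
The next candy must bring some flavor to 4, so 18 + 1 = 19.

19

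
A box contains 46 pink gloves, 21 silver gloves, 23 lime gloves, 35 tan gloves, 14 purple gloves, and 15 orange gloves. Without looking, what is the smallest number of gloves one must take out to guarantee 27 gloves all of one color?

126

Treat the 6 colors as pigeonholes.
In the worst case we take at most 26 of each color, but all 21 silver, all 23 lime, all 14 purple, and all 15 orange (fewer than 26), giving 26 + 21 + 23 + 26 + 14 + 15 = 125.
One more glove then forces some color to 27, so 125 + 1 = 126.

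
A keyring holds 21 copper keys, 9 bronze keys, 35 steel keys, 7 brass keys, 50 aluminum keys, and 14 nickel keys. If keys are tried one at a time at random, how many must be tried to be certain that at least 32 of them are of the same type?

Treat the 6 types as pigeonholes.
In the worst case we take at most 31 of each type, but all 21 copper, all 9 bronze, all 7 brass, and all 14 nickel (fewer than 31), giving 21 + 9 + 31 + 7 + 31 + 14 = 113.
One more key then forces some type to 32, so 113 + 1 = 114.

114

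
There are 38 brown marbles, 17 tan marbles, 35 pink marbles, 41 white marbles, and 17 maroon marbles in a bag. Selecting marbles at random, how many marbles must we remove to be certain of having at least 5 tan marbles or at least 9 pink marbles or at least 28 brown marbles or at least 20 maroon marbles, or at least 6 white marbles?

62

The worst case stops just short of every target: 27 brown, 4 tan, 8 pink, 5 white, all 17 maroon — 27 + 4 + 8 + 5 + 17 = 61 marbles.
One more marble must push some color to its target, so 61 + 1 = 62.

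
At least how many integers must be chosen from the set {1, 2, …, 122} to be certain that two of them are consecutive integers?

62

Partition {1, …, 122} into 61 pairs: {1,2}, {3,4}, …, {121,122}.
Choosing 61 integers — say the 61 even numbers 2, 4, …, 122 — takes one from each pair and avoids the property.
Choosing 62 forces two into the same pair by pigeonhole, and those are consecutive. So 62.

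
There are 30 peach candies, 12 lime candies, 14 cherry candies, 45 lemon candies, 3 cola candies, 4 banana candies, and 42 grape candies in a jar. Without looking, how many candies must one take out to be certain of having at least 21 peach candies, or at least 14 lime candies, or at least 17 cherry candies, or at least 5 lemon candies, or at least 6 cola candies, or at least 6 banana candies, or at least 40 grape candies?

The worst case stops just short of every target: 20 peach, all 12 lime, all 14 cherry, 4 lemon, all 3 cola, all 4 banana, 39 grape — 20 + 12 + 14 + 4 + 3 + 4 + 39 = 96 candies.
One more candy must push some flavor to its target, so 96 + 1 = 97.

97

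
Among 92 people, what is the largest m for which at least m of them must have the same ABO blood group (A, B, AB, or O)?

There are 4 ABO blood groups, which serve as the pigeonholes.
If each of the 4 ABO blood groups held at most 22, the total would be at most 4 × 22 = 88 < 92, a contradiction.
So at least one holds ⌈92/4⌉ = 23.

23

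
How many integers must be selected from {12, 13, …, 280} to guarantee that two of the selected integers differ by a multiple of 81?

Group the integers by remainder mod 81; there are 81 residue classes, each nonempty in this range.
Choosing one from each class (81 integers) avoids any shared remainder.
One more choice must repeat a class, so two differ by a multiple of 81. Hence 81 + 1 = 82.

82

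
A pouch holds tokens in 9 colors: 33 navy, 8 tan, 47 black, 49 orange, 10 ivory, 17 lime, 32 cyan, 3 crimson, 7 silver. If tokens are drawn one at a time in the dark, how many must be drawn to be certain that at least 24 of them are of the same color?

In the worst case we take at most 23 of each color, but all 8 tan, all 10 ivory, all 17 lime, all 3 crimson, and all 7 silver (fewer than 23), giving 23 + 8 + 23 + 23 + 10 + 17 + 23 + 3 + 7 = 137.
One more token then forces some color to 24, so 137 + 1 = 138.

138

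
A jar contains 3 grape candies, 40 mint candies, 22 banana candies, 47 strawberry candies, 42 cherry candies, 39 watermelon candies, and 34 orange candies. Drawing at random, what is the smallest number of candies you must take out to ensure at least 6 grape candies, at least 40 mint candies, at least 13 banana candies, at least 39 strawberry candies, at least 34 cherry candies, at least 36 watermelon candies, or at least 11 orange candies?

171

Each of the 7 flavors has its own threshold; avoid all of them simultaneously.
The worst case stops just short of every target: all 3 grape, 39 mint, 12 banana, 38 strawberry, 33 cherry, 35 watermelon, 10 orange — 3 + 39 + 12 + 38 + 33 + 35 + 10 = 170 candies.
One more candy must push some flavor to its target, so 170 + 1 = 171.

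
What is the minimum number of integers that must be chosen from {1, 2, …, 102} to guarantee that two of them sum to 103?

Partition {1, …, 102} into 51 pairs: {1,102}, {2,101}, …, {51,52}.
Choosing 51 integers — say the integers 1 through 51 — takes one from each pair and avoids the property.
Choosing 52 forces two into the same pair by pigeonhole, and those sum to 103. So 52.

52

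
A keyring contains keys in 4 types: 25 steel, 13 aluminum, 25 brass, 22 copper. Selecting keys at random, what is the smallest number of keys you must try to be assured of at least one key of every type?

73

The hardest type to obtain is aluminum: we could draw every other key first — 85 − 13 = 72 keys — without a single aluminum one.
The next draw must be aluminum, so 72 + 1 = 73.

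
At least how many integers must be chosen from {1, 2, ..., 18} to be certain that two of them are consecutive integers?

Partition {1, …, 18} into 9 pairs: {1,2}, {3,4}, …, {17,18}.
Choosing 9 integers — say the 9 even numbers 2, 4, …, 18 — takes one from each pair and avoids the property.
Choosing 10 forces two into the same pair by pigeonhole, and those are consecutive. So 10.

10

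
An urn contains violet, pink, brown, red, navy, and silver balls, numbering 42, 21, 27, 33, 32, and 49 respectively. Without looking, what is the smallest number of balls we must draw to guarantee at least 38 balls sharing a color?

Treat the 6 colors as pigeonholes.
In the worst case we take at most 37 of each color, but all 21 pink, all 27 brown, all 33 red, and all 32 navy (fewer than 37), giving 37 + 21 + 27 + 33 + 32 + 37 = 187.
One more ball then forces some color to 38, so 187 + 1 = 188.

188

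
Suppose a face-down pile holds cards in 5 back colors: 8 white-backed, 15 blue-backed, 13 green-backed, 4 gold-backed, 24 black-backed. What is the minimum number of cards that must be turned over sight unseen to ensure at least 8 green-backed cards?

To avoid green-backed cards as long as possible, exhaust the other 4 back colors first.
The worst case draws every non-green-backed card first: 8 + 15 + 4 + 24 = 51.
The next 8 draws are then forced to be green-backed, giving 51 + 8 = 59.

59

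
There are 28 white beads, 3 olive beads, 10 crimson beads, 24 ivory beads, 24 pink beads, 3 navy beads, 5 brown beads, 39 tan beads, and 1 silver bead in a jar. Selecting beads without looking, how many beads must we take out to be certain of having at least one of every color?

The hardest color to obtain is silver: we could draw every other bead first — 137 − 1 = 136 beads — without a single silver one.
The next draw must be silver, so 136 + 1 = 137.

137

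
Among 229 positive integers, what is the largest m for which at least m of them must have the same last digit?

The 229 positive integers fall into 10 possible last digits.
If each of the 10 possible last digits held at most 22, the total would be at most 10 × 22 = 220 < 229, a contradiction.
So at least one holds ⌈229/10⌉ = 23.

23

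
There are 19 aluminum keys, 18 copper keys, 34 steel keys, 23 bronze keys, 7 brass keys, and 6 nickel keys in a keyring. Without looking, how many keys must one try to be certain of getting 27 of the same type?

In the worst case we take at most 26 of each type, but all 19 aluminum, all 18 copper, all 23 bronze, all 7 brass, and all 6 nickel (fewer than 26), giving 19 + 18 + 26 + 23 + 7 + 6 = 99.
One more key then forces some type to 27, so 99 + 1 = 100.

100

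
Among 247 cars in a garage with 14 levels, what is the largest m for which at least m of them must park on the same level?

If each of the 14 levels held at most 17, the total would be at most 14 × 17 = 238 < 247, a contradiction.
So at least one holds ⌈247/14⌉ = 18.

18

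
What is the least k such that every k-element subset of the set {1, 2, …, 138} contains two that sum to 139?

Partition {1, …, 138} into 69 pairs: {1,138}, {2,137}, …, {69,70}.
Choosing 69 integers — say the integers 1 through 69 — takes one from each pair and avoids the property.
Choosing 70 forces two into the same pair by pigeonhole, and those sum to 139. So 70.

70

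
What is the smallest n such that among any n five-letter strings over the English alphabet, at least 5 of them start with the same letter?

There are 26 possible first letters acting as pigeonholes.
With 26 × 4 = 104 five-letter strings over the English alphabet we could place exactly 4 in each, with no class reaching 5.
One more forces some class to hold 5, so 104 + 1 = 105.

105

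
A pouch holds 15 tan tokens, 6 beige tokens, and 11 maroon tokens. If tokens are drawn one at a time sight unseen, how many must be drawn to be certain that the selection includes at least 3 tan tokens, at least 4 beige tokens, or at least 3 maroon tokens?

8

Each of the 3 colors has its own threshold; avoid all of them simultaneously.
The worst case stops just short of every target: 2 tan, 3 beige, 2 maroon — 2 + 3 + 2 = 7 tokens.
One more token must push some color to its target, so 7 + 1 = 8.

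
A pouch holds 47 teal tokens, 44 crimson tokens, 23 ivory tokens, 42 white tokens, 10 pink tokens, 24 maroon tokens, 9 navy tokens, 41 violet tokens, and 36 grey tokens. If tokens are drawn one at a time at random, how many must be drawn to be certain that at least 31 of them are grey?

To avoid grey tokens as long as possible, exhaust the other 8 colors first.
The worst case draws every non-grey token first: 47 + 44 + 23 + 42 + 10 + 24 + 9 + 41 = 240.
The next 31 draws are then forced to be grey, giving 240 + 31 = 271.

271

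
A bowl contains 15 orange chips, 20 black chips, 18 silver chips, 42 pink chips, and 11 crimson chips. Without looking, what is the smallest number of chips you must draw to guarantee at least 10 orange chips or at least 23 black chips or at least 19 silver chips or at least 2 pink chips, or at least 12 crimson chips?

The worst case stops just short of every target: 9 orange, all 20 black, 18 silver, 1 pink, 11 crimson — 9 + 20 + 18 + 1 + 11 = 59 chips.
One more chip must push some color to its target, so 59 + 1 = 60.

60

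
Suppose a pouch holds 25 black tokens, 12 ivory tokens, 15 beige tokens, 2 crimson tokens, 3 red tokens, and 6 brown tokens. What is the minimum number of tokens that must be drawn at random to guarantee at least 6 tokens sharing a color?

26

Treat the 6 colors as pigeonholes.
In the worst case we take at most 5 of each color, but all 2 crimson and all 3 red (fewer than 5), giving 5 + 5 + 5 + 2 + 3 + 5 = 25.
One more token then forces some color to 6, so 25 + 1 = 26.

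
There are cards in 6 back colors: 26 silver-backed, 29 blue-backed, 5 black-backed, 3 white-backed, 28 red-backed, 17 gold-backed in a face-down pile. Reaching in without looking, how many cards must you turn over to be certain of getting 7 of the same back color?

Treat the 6 back colors as pigeonholes.
In the worst case we take at most 6 of each back color, but all 5 black-backed and all 3 white-backed (fewer than 6), giving 6 + 6 + 5 + 3 + 6 + 6 = 32.
One more card then forces some back color to 7, so 32 + 1 = 33.

33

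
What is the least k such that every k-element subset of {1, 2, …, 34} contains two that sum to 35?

Partition {1, …, 34} into 17 pairs: {1,34}, {2,33}, …, {17,18}.
Choosing 17 integers — say the integers 1 through 17 — takes one from each pair and avoids the property.
Choosing 18 forces two into the same pair by pigeonhole, and those sum to 35. So 18.

18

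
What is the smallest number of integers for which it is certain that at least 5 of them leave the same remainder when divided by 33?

133

There are 33 residue classes modulo 33 acting as pigeonholes.
With 33 × 4 = 132 integers we could place exactly 4 in each, with no class reaching 5.
One more forces some class to hold 5, so 132 + 1 = 133.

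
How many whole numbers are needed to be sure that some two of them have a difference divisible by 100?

Use the pigeonhole principle on residue classes: two integers differ by a multiple of 100 exactly when they share a remainder mod 100.
There are 100 residue classes mod 100, so 100 integers can all lie in distinct classes.
One more integer must repeat a residue, giving a difference divisible by 100. So n = 100 + 1 = 101.

101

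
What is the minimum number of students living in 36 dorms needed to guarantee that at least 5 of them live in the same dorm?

There are 36 dorms acting as pigeonholes.
With 36 × 4 = 144 students we could place exactly 4 in each, with no class reaching 5.
One more forces some class to hold 5, so 144 + 1 = 145.

145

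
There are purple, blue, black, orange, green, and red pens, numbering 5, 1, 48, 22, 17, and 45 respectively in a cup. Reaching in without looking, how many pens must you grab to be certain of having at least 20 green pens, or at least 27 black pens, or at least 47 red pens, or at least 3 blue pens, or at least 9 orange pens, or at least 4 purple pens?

101

Each of the 6 ink colors has its own threshold; avoid all of them simultaneously.
The worst case stops just short of every target: 3 purple, all 1 blue, 26 black, 8 orange, all 17 green, all 45 red — 3 + 1 + 26 + 8 + 17 + 45 = 100 pens.
One more pen must push some ink color to its target, so 100 + 1 = 101.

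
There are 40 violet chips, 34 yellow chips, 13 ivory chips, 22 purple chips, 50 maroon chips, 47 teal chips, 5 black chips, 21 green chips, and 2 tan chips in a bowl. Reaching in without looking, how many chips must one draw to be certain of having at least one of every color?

233

The hardest color to obtain is tan: we could draw every other chip first — 234 − 2 = 232 chips — without a single tan one.
The next draw must be tan, so 232 + 1 = 233.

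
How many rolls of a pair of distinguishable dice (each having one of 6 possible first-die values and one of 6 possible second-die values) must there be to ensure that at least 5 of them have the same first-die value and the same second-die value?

145

There are 6 × 6 = 36 (first-die value, second-die value) combinations acting as pigeonholes.
With 36 × 4 = 144 rolls of a pair of distinguishable dice we could place exactly 4 in each, with no (first-die value, second-die value) pair reaching 5.
One more forces some (first-die value, second-die value) pair to hold 5, so 144 + 1 = 145.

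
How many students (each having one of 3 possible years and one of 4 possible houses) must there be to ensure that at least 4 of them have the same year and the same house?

There are 3 × 4 = 12 (year, house) combinations acting as pigeonholes.
With 12 × 3 = 36 students we could place exactly 3 in each, with no (year, house) pair reaching 4.
One more forces some (year, house) pair to hold 4, so 36 + 1 = 37.

37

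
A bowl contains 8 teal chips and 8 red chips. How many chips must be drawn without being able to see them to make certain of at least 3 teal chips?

The worst case draws every non-teal chip first: 8.
The next 3 draws are then forced to be teal, giving 8 + 3 = 11.

11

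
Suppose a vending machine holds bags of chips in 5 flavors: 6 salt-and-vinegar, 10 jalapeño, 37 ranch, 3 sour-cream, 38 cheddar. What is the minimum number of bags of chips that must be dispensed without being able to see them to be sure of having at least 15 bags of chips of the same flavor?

In the worst case we take at most 14 of each flavor, but all 6 salt-and-vinegar, all 10 jalapeño, and all 3 sour-cream (fewer than 14), giving 6 + 10 + 14 + 3 + 14 = 47.
One more bag of chips then forces some flavor to 15, so 47 + 1 = 48.

48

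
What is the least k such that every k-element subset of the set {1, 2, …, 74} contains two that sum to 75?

38

Partition {1, …, 74} into 37 pairs: {1,74}, {2,73}, …, {37,38}.
Choosing 37 integers — say the integers 1 through 37 — takes one from each pair and avoids the property.
Choosing 38 forces two into the same pair by pigeonhole, and those sum to 75. So 38.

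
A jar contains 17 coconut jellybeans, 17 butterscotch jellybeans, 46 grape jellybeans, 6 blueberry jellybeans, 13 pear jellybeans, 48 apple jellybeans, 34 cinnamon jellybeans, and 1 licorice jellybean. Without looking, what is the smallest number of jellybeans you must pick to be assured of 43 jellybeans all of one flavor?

173

Treat the 8 flavors as pigeonholes.
In the worst case we take at most 42 of each flavor, but all 17 coconut, all 17 butterscotch, all 6 blueberry, all 13 pear, all 34 cinnamon, and all 1 licorice (fewer than 42), giving 17 + 17 + 42 + 6 + 13 + 42 + 34 + 1 = 172.
One more jellybean then forces some flavor to 43, so 172 + 1 = 173.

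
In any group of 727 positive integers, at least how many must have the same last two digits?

8

There are 100 possible two-digit endings, which serve as the pigeonholes.
If each of the 100 possible two-digit endings held at most 7, the total would be at most 100 × 7 = 700 < 727, a contradiction.
So at least one holds ⌈727/100⌉ = 8.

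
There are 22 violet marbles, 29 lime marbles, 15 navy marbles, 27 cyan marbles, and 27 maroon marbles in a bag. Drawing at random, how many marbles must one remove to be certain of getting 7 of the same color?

31

The worst case takes 6 marbles of each color without reaching 7 of any: 5 × 6 = 30.
The next marble must bring some color to 7, so 30 + 1 = 31.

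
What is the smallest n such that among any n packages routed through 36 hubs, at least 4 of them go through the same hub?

109

There are 36 hubs acting as pigeonholes.
With 36 × 3 = 108 packages we could place exactly 3 in each, with no class reaching 4.
One more forces some class to hold 4, so 108 + 1 = 109.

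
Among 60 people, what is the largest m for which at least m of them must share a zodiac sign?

There are 12 zodiac signs, which serve as the pigeonholes.
If each of the 12 zodiac signs held at most 4, the total would be at most 12 × 4 = 48 < 60, a contradiction.
So at least one holds ⌈60/12⌉ = 5.

5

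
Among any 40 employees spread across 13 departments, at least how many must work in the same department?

4

The 40 employees fall into 13 departments.
If each of the 13 departments held at most 3, the total would be at most 13 × 3 = 39 < 40, a contradiction.
So at least one holds ⌈40/13⌉ = 4.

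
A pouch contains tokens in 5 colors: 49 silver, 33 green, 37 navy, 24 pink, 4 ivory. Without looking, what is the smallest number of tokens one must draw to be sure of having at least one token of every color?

144

The hardest color to obtain is ivory: we could draw every other token first — 147 − 4 = 143 tokens — without a single ivory one.
The next draw must be ivory, so 143 + 1 = 144.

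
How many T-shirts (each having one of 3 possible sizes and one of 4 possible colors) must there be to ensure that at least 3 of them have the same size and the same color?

25

There are 3 × 4 = 12 (size, color) combinations acting as pigeonholes.
With 12 × 2 = 24 T-shirts we could place exactly 2 in each, with no (size, color) pair reaching 3.
One more forces some (size, color) pair to hold 3, so 24 + 1 = 25.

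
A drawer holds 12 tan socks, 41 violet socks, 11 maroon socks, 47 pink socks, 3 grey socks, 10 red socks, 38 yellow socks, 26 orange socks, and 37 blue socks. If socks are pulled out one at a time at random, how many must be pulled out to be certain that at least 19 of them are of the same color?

Treat the 9 colors as pigeonholes.
In the worst case we take at most 18 of each color, but all 12 tan, all 11 maroon, all 3 grey, and all 10 red (fewer than 18), giving 12 + 18 + 11 + 18 + 3 + 10 + 18 + 18 + 18 = 126.
One more sock then forces some color to 19, so 126 + 1 = 127.

127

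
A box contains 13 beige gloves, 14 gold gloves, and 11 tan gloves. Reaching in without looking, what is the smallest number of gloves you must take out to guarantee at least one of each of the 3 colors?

The hardest color to obtain is tan: we could draw every other glove first — 38 − 11 = 27 gloves — without a single tan one.
The next draw must be tan, so 27 + 1 = 28.

28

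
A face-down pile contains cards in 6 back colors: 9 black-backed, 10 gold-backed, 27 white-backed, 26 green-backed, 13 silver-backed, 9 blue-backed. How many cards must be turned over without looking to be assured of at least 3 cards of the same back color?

13

The worst case takes 2 cards of each back color without reaching 3 of any: 6 × 2 = 12.
The next card must bring some back color to 3, so 12 + 1 = 13.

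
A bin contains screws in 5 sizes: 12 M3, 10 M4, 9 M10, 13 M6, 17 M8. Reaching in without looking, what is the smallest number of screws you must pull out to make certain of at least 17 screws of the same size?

61

In the worst case we take at most 16 of each size, but all 12 M3, all 10 M4, all 9 M10, and all 13 M6 (fewer than 16), giving 12 + 10 + 9 + 13 + 16 = 60.
One more screw then forces some size to 17, so 60 + 1 = 61.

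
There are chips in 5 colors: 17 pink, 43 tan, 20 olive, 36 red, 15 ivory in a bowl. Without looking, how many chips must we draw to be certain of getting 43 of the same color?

131

In the worst case we take at most 42 of each color, but all 17 pink, all 20 olive, all 36 red, and all 15 ivory (fewer than 42), giving 17 + 42 + 20 + 36 + 15 = 130.
One more chip then forces some color to 43, so 130 + 1 = 131.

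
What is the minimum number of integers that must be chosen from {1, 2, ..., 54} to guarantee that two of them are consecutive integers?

Partition {1, …, 54} into 27 pairs: {1,2}, {3,4}, …, {53,54}.
Choosing 27 integers — say the 27 even numbers 2, 4, …, 54 — takes one from each pair and avoids the property.
Choosing 28 forces two into the same pair by pigeonhole, and those are consecutive. So 28.

28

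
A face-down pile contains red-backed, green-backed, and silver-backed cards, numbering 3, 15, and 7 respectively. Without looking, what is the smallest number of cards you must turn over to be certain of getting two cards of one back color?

4

The worst case takes 1 card of each back color without reaching 2 of any: 3 × 1 = 3.
The next card must bring some back color to 2, so 3 + 1 = 4.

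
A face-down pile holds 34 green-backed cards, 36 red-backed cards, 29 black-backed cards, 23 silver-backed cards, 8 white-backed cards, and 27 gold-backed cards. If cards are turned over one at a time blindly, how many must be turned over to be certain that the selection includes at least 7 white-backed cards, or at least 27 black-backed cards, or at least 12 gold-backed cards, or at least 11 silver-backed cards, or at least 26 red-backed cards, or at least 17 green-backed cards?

95

Each of the 6 back colors has its own threshold; avoid all of them simultaneously.
The worst case stops just short of every target: 16 green-backed, 25 red-backed, 26 black-backed, 10 silver-backed, 6 white-backed, 11 gold-backed — 16 + 25 + 26 + 10 + 6 + 11 = 94 cards.
One more card must push some back color to its target, so 94 + 1 = 95.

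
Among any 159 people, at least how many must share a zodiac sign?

14

There are 12 zodiac signs, which serve as the pigeonholes.
If each of the 12 zodiac signs held at most 13, the total would be at most 12 × 13 = 156 < 159, a contradiction.
So at least one holds ⌈159/12⌉ = 14.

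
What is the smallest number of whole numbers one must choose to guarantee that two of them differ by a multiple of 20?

21

Use the pigeonhole principle on residue classes: two integers differ by a multiple of 20 exactly when they share a remainder mod 20.
There are 20 residue classes mod 20, so 20 integers can all lie in distinct classes.
One more integer must repeat a residue, giving a difference divisible by 20. So n = 20 + 1 = 21.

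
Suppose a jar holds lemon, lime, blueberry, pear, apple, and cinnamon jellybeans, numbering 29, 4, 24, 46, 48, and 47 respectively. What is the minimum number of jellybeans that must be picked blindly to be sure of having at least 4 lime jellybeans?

The worst case draws every non-lime jellybean first: 29 + 24 + 46 + 48 + 47 = 194.
The next 4 draws are then forced to be lime, giving 194 + 4 = 198.

198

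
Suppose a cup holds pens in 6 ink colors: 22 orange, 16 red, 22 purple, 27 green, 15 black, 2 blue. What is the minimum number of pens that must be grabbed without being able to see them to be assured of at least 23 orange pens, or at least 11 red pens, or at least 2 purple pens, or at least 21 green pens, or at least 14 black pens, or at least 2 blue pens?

68

The worst case stops just short of every target: 22 orange, 10 red, 1 purple, 20 green, 13 black, 1 blue — 22 + 10 + 1 + 20 + 13 + 1 = 67 pens.
One more pen must push some ink color to its target, so 67 + 1 = 68.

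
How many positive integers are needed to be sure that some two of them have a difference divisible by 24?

25

Two integers differ by a multiple of 24 exactly when they share a remainder mod 24.
There are 24 residue classes mod 24, so 24 integers can all lie in distinct classes.
One more integer must repeat a residue, giving a difference divisible by 24. So n = 24 + 1 = 25.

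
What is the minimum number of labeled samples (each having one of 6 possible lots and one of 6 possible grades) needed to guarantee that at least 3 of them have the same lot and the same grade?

73

There are 6 × 6 = 36 (lot, grade) combinations acting as pigeonholes.
With 36 × 2 = 72 labeled samples we could place exactly 2 in each, with no (lot, grade) pair reaching 3.
One more forces some (lot, grade) pair to hold 3, so 72 + 1 = 73.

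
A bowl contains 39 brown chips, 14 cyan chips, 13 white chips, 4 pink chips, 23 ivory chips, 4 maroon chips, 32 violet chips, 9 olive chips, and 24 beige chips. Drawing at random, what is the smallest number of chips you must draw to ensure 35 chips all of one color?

158

In the worst case we take at most 34 of each color, but all 14 cyan, all 13 white, all 4 pink, all 23 ivory, all 4 maroon, all 32 violet, all 9 olive, and all 24 beige (fewer than 34), giving 34 + 14 + 13 + 4 + 23 + 4 + 32 + 9 + 24 = 157.
One more chip then forces some color to 35, so 157 + 1 = 158.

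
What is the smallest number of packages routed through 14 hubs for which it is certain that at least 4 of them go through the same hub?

There are 14 hubs acting as pigeonholes.
With 14 × 3 = 42 packages we could place exactly 3 in each, with no class reaching 4.
One more forces some class to hold 4, so 42 + 1 = 43.

43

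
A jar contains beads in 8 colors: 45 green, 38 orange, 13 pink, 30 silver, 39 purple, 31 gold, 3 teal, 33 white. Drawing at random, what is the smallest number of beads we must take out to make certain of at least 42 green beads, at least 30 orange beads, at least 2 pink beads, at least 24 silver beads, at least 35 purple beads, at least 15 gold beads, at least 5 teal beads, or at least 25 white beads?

170

Each of the 8 colors has its own threshold; avoid all of them simultaneously.
The worst case stops just short of every target: 41 green, 29 orange, 1 pink, 23 silver, 34 purple, 14 gold, all 3 teal, 24 white — 41 + 29 + 1 + 23 + 34 + 14 + 3 + 24 = 169 beads.
One more bead must push some color to its target, so 169 + 1 = 170.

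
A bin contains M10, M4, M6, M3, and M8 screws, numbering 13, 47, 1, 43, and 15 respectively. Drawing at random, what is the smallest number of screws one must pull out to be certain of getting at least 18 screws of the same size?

In the worst case we take at most 17 of each size, but all 13 M10, all 1 M6, and all 15 M8 (fewer than 17), giving 13 + 17 + 1 + 17 + 15 = 63.
One more screw then forces some size to 18, so 63 + 1 = 64.

64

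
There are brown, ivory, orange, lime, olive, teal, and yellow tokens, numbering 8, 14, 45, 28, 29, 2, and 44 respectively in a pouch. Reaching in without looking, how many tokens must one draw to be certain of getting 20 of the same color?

101

In the worst case we take at most 19 of each color, but all 8 brown, all 14 ivory, and all 2 teal (fewer than 19), giving 8 + 14 + 19 + 19 + 19 + 2 + 19 = 100.
One more token then forces some color to 20, so 100 + 1 = 101.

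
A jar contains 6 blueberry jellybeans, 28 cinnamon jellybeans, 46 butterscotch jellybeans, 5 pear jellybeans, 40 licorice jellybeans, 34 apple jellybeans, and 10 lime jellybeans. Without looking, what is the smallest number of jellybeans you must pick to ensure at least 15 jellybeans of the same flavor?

Treat the 7 flavors as pigeonholes.
In the worst case we take at most 14 of each flavor, but all 6 blueberry, all 5 pear, and all 10 lime (fewer than 14), giving 6 + 14 + 14 + 5 + 14 + 14 + 10 = 77.
One more jellybean then forces some flavor to 15, so 77 + 1 = 78.

78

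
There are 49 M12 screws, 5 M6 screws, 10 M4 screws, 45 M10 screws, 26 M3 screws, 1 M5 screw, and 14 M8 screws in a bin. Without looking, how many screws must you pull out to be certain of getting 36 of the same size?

In the worst case we take at most 35 of each size, but all 5 M6, all 10 M4, all 26 M3, all 1 M5, and all 14 M8 (fewer than 35), giving 35 + 5 + 10 + 35 + 26 + 1 + 14 = 126.
One more screw then forces some size to 36, so 126 + 1 = 127.

127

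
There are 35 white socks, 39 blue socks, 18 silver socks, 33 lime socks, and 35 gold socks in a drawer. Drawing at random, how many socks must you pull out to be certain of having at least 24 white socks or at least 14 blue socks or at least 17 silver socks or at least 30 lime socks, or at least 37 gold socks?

117

The worst case stops just short of every target: 23 white, 13 blue, 16 silver, 29 lime, all 35 gold — 23 + 13 + 16 + 29 + 35 = 116 socks.
One more sock must push some color to its target, so 116 + 1 = 117.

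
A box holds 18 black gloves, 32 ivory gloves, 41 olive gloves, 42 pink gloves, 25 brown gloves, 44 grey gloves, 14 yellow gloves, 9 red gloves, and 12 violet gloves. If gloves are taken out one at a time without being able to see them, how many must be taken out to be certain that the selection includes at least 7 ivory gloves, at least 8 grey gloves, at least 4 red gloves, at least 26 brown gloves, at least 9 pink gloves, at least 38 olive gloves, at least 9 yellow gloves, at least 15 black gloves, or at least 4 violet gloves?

112

The worst case stops just short of every target: 14 black, 6 ivory, 37 olive, 8 pink, 25 brown, 7 grey, 8 yellow, 3 red, 3 violet — 14 + 6 + 37 + 8 + 25 + 7 + 8 + 3 + 3 = 111 gloves.
One more glove must push some color to its target, so 111 + 1 = 112.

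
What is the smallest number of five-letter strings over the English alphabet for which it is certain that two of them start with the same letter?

27

There are 26 possible first letters acting as pigeonholes.
With 26 five-letter strings over the English alphabet we could place one in each, avoiding any repeat.
One more forces some class to hold 2, so 26 + 1 = 27.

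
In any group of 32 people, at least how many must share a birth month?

3

If each of the 12 months of the year held at most 2, the total would be at most 12 × 2 = 24 < 32, a contradiction.
So at least one holds ⌈32/12⌉ = 3.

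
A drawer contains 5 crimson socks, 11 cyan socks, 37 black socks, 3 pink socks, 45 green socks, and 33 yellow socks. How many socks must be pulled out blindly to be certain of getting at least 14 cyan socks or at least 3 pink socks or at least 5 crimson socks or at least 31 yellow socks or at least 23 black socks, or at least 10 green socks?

The worst case stops just short of every target: 4 crimson, all 11 cyan, 22 black, 2 pink, 9 green, 30 yellow — 4 + 11 + 22 + 2 + 9 + 30 = 78 socks.
One more sock must push some color to its target, so 78 + 1 = 79.

79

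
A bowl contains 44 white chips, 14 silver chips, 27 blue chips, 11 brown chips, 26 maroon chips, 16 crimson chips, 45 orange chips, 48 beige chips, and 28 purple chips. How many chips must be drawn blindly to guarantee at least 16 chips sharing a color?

In the worst case we take at most 15 of each color, but all 14 silver and all 11 brown (fewer than 15), giving 15 + 14 + 15 + 11 + 15 + 15 + 15 + 15 + 15 = 130.
One more chip then forces some color to 16, so 130 + 1 = 131.

131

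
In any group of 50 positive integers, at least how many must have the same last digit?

There are 10 possible last digits, which serve as the pigeonholes.
If each of the 10 possible last digits held at most 4, the total would be at most 10 × 4 = 40 < 50, a contradiction.
So at least one holds ⌈50/10⌉ = 5.

5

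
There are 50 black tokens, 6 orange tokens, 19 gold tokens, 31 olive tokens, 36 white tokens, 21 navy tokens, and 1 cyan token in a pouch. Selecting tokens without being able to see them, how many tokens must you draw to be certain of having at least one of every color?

164

The hardest color to obtain is cyan: we could draw every other token first — 164 − 1 = 163 tokens — without a single cyan one.
The next draw must be cyan, so 163 + 1 = 164.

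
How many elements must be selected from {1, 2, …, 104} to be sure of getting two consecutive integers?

Partition {1, …, 104} into 52 pairs: {1,2}, {3,4}, …, {103,104}.
Choosing 52 integers — say the 52 even numbers 2, 4, …, 104 — takes one from each pair and avoids the property.
Choosing 53 forces two into the same pair by pigeonhole, and those are consecutive. So 53.

53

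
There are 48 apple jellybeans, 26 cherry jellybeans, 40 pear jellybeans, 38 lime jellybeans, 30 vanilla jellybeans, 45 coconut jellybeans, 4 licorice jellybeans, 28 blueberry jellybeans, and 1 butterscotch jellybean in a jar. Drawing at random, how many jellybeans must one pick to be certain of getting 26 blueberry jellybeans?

258

To avoid blueberry jellybeans as long as possible, exhaust the other 8 flavors first.
The worst case draws every non-blueberry jellybean first: 48 + 26 + 40 + 38 + 30 + 45 + 4 + 1 = 232.
The next 26 draws are then forced to be blueberry, giving 232 + 26 = 258.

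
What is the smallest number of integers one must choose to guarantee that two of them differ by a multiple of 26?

Two integers differ by a multiple of 26 exactly when they share a remainder mod 26.
There are 26 residue classes mod 26, so 26 integers can all lie in distinct classes.
One more integer must repeat a residue, giving a difference divisible by 26. So n = 26 + 1 = 27.

27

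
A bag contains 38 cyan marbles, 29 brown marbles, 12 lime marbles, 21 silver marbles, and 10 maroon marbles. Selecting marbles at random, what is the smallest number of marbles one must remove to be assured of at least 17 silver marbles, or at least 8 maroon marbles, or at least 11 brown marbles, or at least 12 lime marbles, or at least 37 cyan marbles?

81

The worst case stops just short of every target: 36 cyan, 10 brown, 11 lime, 16 silver, 7 maroon — 36 + 10 + 11 + 16 + 7 = 80 marbles.
One more marble must push some color to its target, so 80 + 1 = 81.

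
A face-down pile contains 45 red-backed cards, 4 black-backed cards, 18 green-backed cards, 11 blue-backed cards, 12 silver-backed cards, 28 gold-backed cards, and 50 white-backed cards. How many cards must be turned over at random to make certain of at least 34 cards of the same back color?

In the worst case we take at most 33 of each back color, but all 4 black-backed, all 18 green-backed, all 11 blue-backed, all 12 silver-backed, and all 28 gold-backed (fewer than 33), giving 33 + 4 + 18 + 11 + 12 + 28 + 33 = 139.
One more card then forces some back color to 34, so 139 + 1 = 140.

140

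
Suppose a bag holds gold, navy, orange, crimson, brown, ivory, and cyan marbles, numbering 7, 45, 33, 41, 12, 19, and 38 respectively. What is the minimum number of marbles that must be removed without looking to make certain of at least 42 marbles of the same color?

192

Treat the 7 colors as pigeonholes.
In the worst case we take at most 41 of each color, but all 7 gold, all 33 orange, all 12 brown, all 19 ivory, and all 38 cyan (fewer than 41), giving 7 + 41 + 33 + 41 + 12 + 19 + 38 = 191.
One more marble then forces some color to 42, so 191 + 1 = 192.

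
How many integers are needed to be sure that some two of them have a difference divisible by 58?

59

Use the pigeonhole principle on residue classes: two integers differ by a multiple of 58 exactly when they share a remainder mod 58.
There are 58 residue classes mod 58, so 58 integers can all lie in distinct classes.
One more integer must repeat a residue, giving a difference divisible by 58. So n = 58 + 1 = 59.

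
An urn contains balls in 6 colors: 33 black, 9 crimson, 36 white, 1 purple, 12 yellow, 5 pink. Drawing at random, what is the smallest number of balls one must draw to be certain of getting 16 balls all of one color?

58

In the worst case we take at most 15 of each color, but all 9 crimson, all 1 purple, all 12 yellow, and all 5 pink (fewer than 15), giving 15 + 9 + 15 + 1 + 12 + 5 = 57.
One more ball then forces some color to 16, so 57 + 1 = 58.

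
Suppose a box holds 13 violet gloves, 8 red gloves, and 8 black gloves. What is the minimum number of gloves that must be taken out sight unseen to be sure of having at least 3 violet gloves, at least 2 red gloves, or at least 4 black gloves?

7

Each of the 3 colors has its own threshold; avoid all of them simultaneously.
The worst case stops just short of every target: 2 violet, 1 red, 3 black — 2 + 1 + 3 = 6 gloves.
One more glove must push some color to its target, so 6 + 1 = 7.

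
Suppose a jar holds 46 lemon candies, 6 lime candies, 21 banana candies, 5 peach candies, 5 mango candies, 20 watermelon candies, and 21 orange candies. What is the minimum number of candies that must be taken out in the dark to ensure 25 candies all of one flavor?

Treat the 7 flavors as pigeonholes.
In the worst case we take at most 24 of each flavor, but all 6 lime, all 21 banana, all 5 peach, all 5 mango, all 20 watermelon, and all 21 orange (fewer than 24), giving 24 + 6 + 21 + 5 + 5 + 20 + 21 = 102.
One more candy then forces some flavor to 25, so 102 + 1 = 103.

103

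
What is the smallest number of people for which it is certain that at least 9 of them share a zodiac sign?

There are 12 zodiac signs acting as pigeonholes.
With 12 × 8 = 96 people we could place exactly 8 in each, with no class reaching 9.
One more forces some class to hold 9, so 96 + 1 = 97.

97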